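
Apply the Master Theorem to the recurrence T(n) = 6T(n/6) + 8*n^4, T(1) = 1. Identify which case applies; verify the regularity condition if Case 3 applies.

a=6, b=6, f(n)=8*n^4.
log_6(6) = 1 < 4.
f(n) = Omega(n^(1+epsilon)) for some epsilon > 0, so Case 3 is the candidate.
Regularity: a*f(n/b) = 6*8*(n/6)^4 = (6/1296)*8*n^4 <= c*f(n) with c = 6/1296 < 1. Satisfied.
Case 3: T(n) = Theta(n^4).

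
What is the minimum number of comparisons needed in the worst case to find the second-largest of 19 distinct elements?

Lower bound: finding the max needs 19-1 comparisons. By the adversary weight-doubling argument, the max must personally win >= ceil(log_2(19)) = 5 comparisons; the 2nd-largest is among those 5 losers, needing 5-1 more comparisons. Total >= 19-1 + 5-1 = 22. A balanced knockout tournament achieves this.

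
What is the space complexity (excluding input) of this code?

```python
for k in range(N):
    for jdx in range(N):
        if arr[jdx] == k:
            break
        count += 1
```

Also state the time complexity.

Space complexity: O(1).
Only a constant amount of auxiliary storage is used; nothing grows with n.
Time complexity: O(n^2).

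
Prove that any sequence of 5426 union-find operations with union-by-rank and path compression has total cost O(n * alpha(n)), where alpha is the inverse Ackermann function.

Using Tarjan's analysis with rank-based potential function. Union-by-rank keeps tree height O(log n). Path compression flattens paths during find. For n = 5426 operations, total cost is O(n * alpha(n)), effectively O(n) since alpha grows incredibly slowly.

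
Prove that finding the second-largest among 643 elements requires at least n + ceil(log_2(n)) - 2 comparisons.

Lower bound (adversary): identifying the maximum requires 643-1 comparisons (each eliminates one candidate). Assign weight 1 to each element; on each comparison the adversary lets the heavier side win and gives it the loser's weight. The max ends with weight 643, but each comparison it wins at most doubles its weight, so the max must win >= ceil(log_2(643)) = 10 comparisons. The second-largest is one of those 10 direct losers to the max, and identifying which one is largest needs >= 10-1 further comparisons. Total >= 643-1 + 10-1 = 651.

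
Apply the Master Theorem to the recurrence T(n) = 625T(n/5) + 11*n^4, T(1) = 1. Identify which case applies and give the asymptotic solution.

a=625, b=5, f(n)=11*n^4.
log_5(625) = 4, so n^(log_b(a)) = n^4.
f(n) = Theta(n^4), so Case 2 applies.
T(n) = Theta(n^4 log n).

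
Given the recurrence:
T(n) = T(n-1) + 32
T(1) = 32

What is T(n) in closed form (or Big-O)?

Unrolling: T(n) = T(n-1) + 32 = T(n-2) + 2*32 = ... = T(1) + (n-1)*32 = 32 + (n-1)*32 = 32n.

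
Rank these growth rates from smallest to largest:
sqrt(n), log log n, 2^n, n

Ordered by growth rate: log log n < sqrt(n) < n < 2^n.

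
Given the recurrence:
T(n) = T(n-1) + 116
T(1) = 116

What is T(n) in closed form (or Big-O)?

Unrolling: T(n) = T(n-1) + 116 = T(n-2) + 2*116 = ... = T(1) + (n-1)*116 = 116 + (n-1)*116 = 116n.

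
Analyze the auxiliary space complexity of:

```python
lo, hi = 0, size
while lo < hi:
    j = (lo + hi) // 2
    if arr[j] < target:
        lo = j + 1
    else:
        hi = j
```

Space complexity: O(1).
Only a constant amount of auxiliary storage is used; nothing grows with n.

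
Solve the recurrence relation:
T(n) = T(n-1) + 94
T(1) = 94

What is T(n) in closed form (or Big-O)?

Unrolling: T(n) = T(n-1) + 94 = T(n-2) + 2*94 = ... = T(1) + (n-1)*94 = 94 + (n-1)*94 = 94n.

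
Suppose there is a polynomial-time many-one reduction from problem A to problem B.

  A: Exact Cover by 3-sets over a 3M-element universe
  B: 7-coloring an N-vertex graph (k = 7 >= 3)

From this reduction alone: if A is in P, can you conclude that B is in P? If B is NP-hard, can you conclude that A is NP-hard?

A poly-time reduction A <=_p B transfers tractability DOWN (B easy => A easy) and hardness UP (A hard => B hard), not the reverse.
From A in P, the reduction alone does NOT give B in P: any problem in P trivially reduces to SAT, yet SAT is not known to be in P.
From B NP-hard, the reduction alone does NOT give A NP-hard: again, easy problems reduce to hard ones.
(Here in fact A is NP-complete and B is NP-complete.)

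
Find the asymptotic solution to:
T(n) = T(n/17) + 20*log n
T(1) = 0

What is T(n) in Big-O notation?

Each of the log_17(n) levels adds O(log n). T(n) = O(log^2 n).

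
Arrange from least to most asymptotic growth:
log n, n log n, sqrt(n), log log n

Ordered by growth rate: log log n < log n < sqrt(n) < n log n.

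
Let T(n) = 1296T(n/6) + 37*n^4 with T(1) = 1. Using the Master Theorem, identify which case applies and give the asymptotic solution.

a=1296, b=6, f(n)=37*n^4.
log_6(1296) = 4, so n^(log_b(a)) = n^4.
f(n) = Theta(n^4), so Case 2 applies.
T(n) = Theta(n^4 log n).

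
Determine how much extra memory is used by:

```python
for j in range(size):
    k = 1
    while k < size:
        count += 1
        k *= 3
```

Space complexity: O(1).
Only a constant amount of auxiliary storage is used; nothing grows with n.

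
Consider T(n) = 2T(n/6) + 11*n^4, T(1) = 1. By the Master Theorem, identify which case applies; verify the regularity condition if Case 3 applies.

a=2, b=6, f(n)=11*n^4.
log_6(2) = 0.3869 < 4.
f(n) = Omega(n^(0.3869+epsilon)) for some epsilon > 0, so Case 3 is the candidate.
Regularity: a*f(n/b) = 2*11*(n/6)^4 = (2/1296)*11*n^4 <= c*f(n) with c = 2/1296 < 1. Satisfied.
Case 3: T(n) = Theta(n^4).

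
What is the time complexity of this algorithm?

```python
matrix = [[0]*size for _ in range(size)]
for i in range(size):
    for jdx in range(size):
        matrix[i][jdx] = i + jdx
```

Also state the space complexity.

Time complexity: O(n^2).
Space complexity: O(n^2).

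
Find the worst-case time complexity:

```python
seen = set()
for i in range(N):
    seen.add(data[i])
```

Time complexity: O(n).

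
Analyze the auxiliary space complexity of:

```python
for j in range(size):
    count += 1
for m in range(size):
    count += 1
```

Space complexity: O(1).
Only a constant amount of auxiliary storage is used; nothing grows with n.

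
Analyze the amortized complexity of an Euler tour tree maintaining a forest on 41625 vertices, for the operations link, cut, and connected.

An Euler tour tree stores each tree's Euler tour as a balanced BST keyed by tour position. On 41625 vertices: link concatenates two tours via O(1) splits/joins of size <= 2*41625 (O(log n)); cut splits the tour at the two occurrences of the edge (O(log n)); connected compares BST roots (O(log n) to find the root). All O(log n) amortized.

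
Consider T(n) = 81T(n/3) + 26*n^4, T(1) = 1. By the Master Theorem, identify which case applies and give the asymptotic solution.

a=81, b=3, f(n)=26*n^4.
log_3(81) = 4, so n^(log_b(a)) = n^4.
f(n) = Theta(n^4), so Case 2 applies.
T(n) = Theta(n^4 log n).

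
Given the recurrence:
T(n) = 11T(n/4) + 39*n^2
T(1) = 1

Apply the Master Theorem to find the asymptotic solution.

a=11, b=4, f(n)=39*n^2. log_4(11) = 1.73 < 2. Case 3: T(n) = O(n^2).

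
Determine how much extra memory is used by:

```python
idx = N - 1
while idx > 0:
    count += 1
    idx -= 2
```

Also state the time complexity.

Space complexity: O(1).
Only a constant amount of auxiliary storage is used; nothing grows with n.
Time complexity: O(n).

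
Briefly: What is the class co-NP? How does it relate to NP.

co-NP is the class of problems whose complement is in NP. A problem is in co-NP if 'no' instances have short proofs. NP and co-NP may or may not be equal. If NP != co-NP, then P != NP. Tautology (is a formula always true?) is in co-NP.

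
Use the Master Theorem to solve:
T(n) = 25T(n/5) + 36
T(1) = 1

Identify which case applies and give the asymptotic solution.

a=25, b=5, f(n)=36.
log_5(25) = 2 > 0.
Since f(n) = O(n^0) is polynomially smaller than n^2, Case 1 applies.
T(n) = Theta(n^2).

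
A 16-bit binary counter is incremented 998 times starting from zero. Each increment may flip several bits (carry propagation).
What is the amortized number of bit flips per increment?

Bit i flips on every 2^i-th increment, so over 998 increments bit i flips floor(998/2^i) times. Summing over i: total flips < 2 * 998. Amortized: < 2 = O(1) per increment.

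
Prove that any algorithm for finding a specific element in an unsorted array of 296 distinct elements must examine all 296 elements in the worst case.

Adversary argument: if the algorithm examines fewer than 296 elements, the adversary places the target in an unexamined position. The algorithm cannot distinguish 'not present' from 'in unexamined position'.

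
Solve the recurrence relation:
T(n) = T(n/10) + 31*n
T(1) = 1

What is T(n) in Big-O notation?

Geometric series: 31*n*(1 + 1/10 + 1/10^2 + ...) = O(n). T(n) = O(n).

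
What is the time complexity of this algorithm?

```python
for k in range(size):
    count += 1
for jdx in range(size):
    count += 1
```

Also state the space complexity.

Time complexity: O(n).
Space complexity: O(1).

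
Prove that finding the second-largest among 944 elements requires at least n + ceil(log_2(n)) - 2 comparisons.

Lower bound (adversary): identifying the maximum requires 944-1 comparisons (each eliminates one candidate). Assign weight 1 to each element; on each comparison the adversary lets the heavier side win and gives it the loser's weight. The max ends with weight 944, but each comparison it wins at most doubles its weight, so the max must win >= ceil(log_2(944)) = 10 comparisons. The second-largest is one of those 10 direct losers to the max, and identifying which one is largest needs >= 10-1 further comparisons. Total >= 944-1 + 10-1 = 952.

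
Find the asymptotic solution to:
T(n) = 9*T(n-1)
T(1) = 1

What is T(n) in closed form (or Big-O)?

Each step multiplies by 9. T(n) = T(1)*9^(n-1) = 9^(n-1).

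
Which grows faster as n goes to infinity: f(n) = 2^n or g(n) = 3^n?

g(n) = 3^n grows faster: (3/2)^n -> infinity since 3/2 > 1.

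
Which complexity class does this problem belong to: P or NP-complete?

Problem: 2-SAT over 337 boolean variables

This problem is in P: 2-SAT is solvable in linear time via implication-graph SCCs.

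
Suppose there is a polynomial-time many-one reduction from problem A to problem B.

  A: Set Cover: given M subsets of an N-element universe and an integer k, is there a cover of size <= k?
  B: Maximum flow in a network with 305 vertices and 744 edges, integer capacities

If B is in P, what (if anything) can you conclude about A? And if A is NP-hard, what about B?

A poly-time reduction A <=_p B means any A-instance can be transformed to a B-instance in poly time.
If B is in P: compose the reduction with B's poly-time algorithm to solve A in poly time, so A is in P.
If A is NP-hard: every NP problem reduces to A, which reduces to B; composing reductions, every NP problem reduces to B, so B is NP-hard.
(Here in fact A is NP-complete and B is in P, so no such reduction is known -- its existence would imply P = NP; the analysis concerns only what the assumed reduction would or would not let you conclude.)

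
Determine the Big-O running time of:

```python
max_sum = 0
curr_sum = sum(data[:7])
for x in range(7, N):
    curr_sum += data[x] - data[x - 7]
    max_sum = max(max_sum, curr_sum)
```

Time complexity: O(n).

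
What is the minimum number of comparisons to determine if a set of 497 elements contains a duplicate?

Determining if 497 elements are all distinct requires Omega(n log n) comparisons in the comparison model. This follows from the element distinctness lower bound.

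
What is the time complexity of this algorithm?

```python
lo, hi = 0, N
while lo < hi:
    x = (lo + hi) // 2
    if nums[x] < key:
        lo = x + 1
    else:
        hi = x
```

Time complexity: O(log n).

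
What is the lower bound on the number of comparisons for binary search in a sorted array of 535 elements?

With 535 possible positions, we need at least ceil(log_2(535)) = 10 comparisons. Each comparison splits the remaining candidates by at most half.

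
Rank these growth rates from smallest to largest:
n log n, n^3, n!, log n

Ordered by growth rate: log n < n log n < n^3 < n!.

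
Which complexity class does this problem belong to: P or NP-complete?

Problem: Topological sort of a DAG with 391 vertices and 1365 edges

This problem is in P: DFS-based topological sort runs in O(V+E).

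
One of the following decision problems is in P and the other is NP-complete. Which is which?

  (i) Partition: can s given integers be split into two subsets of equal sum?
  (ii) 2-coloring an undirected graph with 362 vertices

(i) is NP-complete: Subset Sum reduces to it (one of Karp's 21 NP-complete problems).
(ii) is P: 2-coloring is bipartiteness testing via BFS, O(V+E).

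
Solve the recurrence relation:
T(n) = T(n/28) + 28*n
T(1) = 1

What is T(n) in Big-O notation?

Geometric series: 28*n*(1 + 1/28 + 1/28^2 + ...) = O(n). T(n) = O(n).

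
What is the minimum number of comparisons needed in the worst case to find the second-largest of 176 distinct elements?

Lower bound: finding the max needs 176-1 comparisons. By the adversary weight-doubling argument, the max must personally win >= ceil(log_2(176)) = 8 comparisons; the 2nd-largest is among those 8 losers, needing 8-1 more comparisons. Total >= 176-1 + 8-1 = 182. A balanced knockout tournament achieves this.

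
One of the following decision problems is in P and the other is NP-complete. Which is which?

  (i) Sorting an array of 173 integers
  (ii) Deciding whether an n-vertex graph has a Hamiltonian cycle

(i) is P: merge sort runs in O(n log n).
(ii) is NP-complete: one of Karp's 21 NP-complete problems.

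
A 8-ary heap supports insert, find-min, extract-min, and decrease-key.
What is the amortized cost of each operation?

The 8-ary heap has height O(log_8 n). Insert sifts up: O(log_8 n). Find-min reads the root: O(1). Extract-min sifts down comparing 8 children per level: O(8 * log_8 n). Decrease-key sifts up: O(log_8 n).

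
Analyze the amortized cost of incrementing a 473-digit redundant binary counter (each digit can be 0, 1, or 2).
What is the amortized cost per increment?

A redundant counter on 473 digits allows digit values 0, 1, 2. Increment adds 1 to the least significant digit and carries any 2 to a 0 plus +1 on the next digit. With potential Phi = (number of 2-digits), each increment does O(1) actual work plus a chain of carries, each of which decreases Phi by 1. Amortized O(1).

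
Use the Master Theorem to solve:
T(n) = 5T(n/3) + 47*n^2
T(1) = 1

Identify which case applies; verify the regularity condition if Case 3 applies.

a=5, b=3, f(n)=47*n^2.
log_3(5) = 1.465 < 2.
f(n) = Omega(n^(1.465+epsilon)) for some epsilon > 0, so Case 3 is the candidate.
Regularity: a*f(n/b) = 5*47*(n/3)^2 = (5/9)*47*n^2 <= c*f(n) with c = 5/9 < 1. Satisfied.
Case 3: T(n) = Theta(n^2).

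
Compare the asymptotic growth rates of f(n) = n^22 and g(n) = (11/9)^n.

g(n) = (11/9)^n grows faster: (11/9)^n is exponential with base 11/9 > 1, dominating every polynomial.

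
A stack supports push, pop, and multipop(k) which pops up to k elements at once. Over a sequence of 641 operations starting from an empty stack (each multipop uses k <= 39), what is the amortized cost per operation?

Each element is pushed exactly once and popped at most once (whether by pop or as part of a multipop). So the total number of individual pops over the whole sequence is at most the number of pushes, which is at most 641. Total work <= 2 * 641, hence O(1) amortized per operation.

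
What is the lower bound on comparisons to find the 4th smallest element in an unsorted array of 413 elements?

Finding the 4th smallest of 413 elements requires Omega(n) comparisons. Every element must participate in at least one comparison; otherwise it could be the 4th smallest.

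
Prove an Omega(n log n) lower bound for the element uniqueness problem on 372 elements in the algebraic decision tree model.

In the algebraic decision tree model, element uniqueness on 372 elements is equivalent to determining which cell of an arrangement of C(372,2) = 69006 hyperplanes x_i = x_j contains the input point. Ben-Or's theorem shows this requires Omega(n log n).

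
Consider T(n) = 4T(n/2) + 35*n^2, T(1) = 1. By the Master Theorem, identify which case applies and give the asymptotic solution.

a=4, b=2, f(n)=35*n^2.
log_2(4) = 2, so n^(log_b(a)) = n^2.
f(n) = Theta(n^2), so Case 2 applies.
T(n) = Theta(n^2 log n).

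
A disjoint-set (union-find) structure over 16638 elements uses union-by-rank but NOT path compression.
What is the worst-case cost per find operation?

Union-by-rank alone keeps every tree's height <= log_2(16638) ~= 14.0. Each find traverses from a node to its root, costing O(height) = O(log n). Without path compression this bound is tight.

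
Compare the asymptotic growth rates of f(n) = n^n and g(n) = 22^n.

f(n) = n^n grows faster: n^n / 22^n = (n/22)^n -> infinity once n > 22.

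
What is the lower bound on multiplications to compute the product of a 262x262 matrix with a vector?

A 262x262 matrix-vector product has 262 inner products of length 262. Output depends on all 262^2 = 68644 matrix entries. At least 68644 multiplications needed.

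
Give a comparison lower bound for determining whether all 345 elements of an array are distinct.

In the algebraic decision-tree model, the YES region for element distinctness on 345 elements has 345! connected components (one per ordering). Ben-Or's theorem then gives a lower bound of Omega(log(n!)) = Omega(n log n).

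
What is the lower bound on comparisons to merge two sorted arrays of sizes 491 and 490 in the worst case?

Adversary: with |491 - 490| <= 1 the inputs can be fully interleaved so that every adjacent pair in the merged output comes from different arrays. Then each of the 980 adjacent pairs must be directly compared, or the algorithm cannot determine their relative order. Standard merge meets this bound.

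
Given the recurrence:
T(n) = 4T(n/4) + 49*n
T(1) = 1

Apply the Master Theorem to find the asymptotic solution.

a=4, b=4, f(n)=49*n. log_4(4) = 1. Case 2: T(n) = O(n log n).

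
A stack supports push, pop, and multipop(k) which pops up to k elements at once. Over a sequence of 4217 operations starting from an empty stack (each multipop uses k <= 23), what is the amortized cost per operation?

Each element is pushed exactly once and popped at most once (whether by pop or as part of a multipop). So the total number of individual pops over the whole sequence is at most the number of pushes, which is at most 4217. Total work <= 2 * 4217, hence O(1) amortized per operation.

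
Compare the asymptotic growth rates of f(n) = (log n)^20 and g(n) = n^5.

g(n) = n^5 grows faster: any positive polynomial dominates any polylog.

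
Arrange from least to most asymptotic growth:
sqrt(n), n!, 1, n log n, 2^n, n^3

Ordered by growth rate: 1 < sqrt(n) < n log n < n^3 < 2^n < n!.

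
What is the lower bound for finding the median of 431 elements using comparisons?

To find the median of 431 elements, every element must be compared at least once, so the lower bound is Omega(n). The BFPRT algorithm achieves O(n), making this tight.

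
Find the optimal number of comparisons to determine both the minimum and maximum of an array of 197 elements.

Naive approach: 392 comparisons (196 for max + 196 for min).
Optimal: Compare elements in pairs first (floor(n/2) = 98 comparisons), then find max among winners and min among losers (98 comparisons each).
Total: ceil(3n/2) - 2 = 294 comparisons. An adversary argument shows this is also a lower bound.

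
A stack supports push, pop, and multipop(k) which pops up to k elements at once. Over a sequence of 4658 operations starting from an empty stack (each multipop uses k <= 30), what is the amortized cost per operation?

Each element is pushed exactly once and popped at most once (whether by pop or as part of a multipop). So the total number of individual pops over the whole sequence is at most the number of pushes, which is at most 4658. Total work <= 2 * 4658, hence O(1) amortized per operation.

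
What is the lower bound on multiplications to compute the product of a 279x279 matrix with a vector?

A 279x279 matrix-vector product has 279 inner products of length 279. Output depends on all 279^2 = 77841 matrix entries. At least 77841 multiplications needed.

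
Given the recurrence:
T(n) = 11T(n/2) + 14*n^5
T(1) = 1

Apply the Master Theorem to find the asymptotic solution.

a=11, b=2, f(n)=14*n^5. log_2(11) = 3.459 < 5. Case 3: T(n) = O(n^5).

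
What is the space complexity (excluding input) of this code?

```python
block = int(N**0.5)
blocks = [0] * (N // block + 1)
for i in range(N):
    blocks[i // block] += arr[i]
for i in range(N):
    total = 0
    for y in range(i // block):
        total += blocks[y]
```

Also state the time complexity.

Space complexity: O(sqrt(n)).
Storage scales with sqrt(n).
Time complexity: O(n * sqrt(n)).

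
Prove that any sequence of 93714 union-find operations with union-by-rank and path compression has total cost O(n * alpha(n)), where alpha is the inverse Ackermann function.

Using Tarjan's analysis with rank-based potential function. Union-by-rank keeps tree height O(log n). Path compression flattens paths during find. For n = 93714 operations, total cost is O(n * alpha(n)), effectively O(n) since alpha grows incredibly slowly.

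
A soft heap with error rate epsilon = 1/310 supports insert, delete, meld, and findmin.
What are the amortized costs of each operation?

Soft heaps (Chazelle) allow up to an epsilon = 1/310 fraction of elements to have corrupted (raised) keys. Insert is O(log(1/epsilon)) = O(log 310) amortized -- the structure maintains heap-ordered binary trees of rank bounded by O(log(1/epsilon)). Meld concatenates root lists: O(1) amortized. Delete and findmin are O(1) amortized.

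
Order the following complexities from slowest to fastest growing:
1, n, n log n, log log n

Ordered by growth rate: 1 < log log n < n < n log n.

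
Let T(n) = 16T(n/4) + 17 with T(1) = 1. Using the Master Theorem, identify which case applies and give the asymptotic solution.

a=16, b=4, f(n)=17.
log_4(16) = 2 > 0.
Since f(n) = O(n^0) is polynomially smaller than n^2, Case 1 applies.
T(n) = Theta(n^2).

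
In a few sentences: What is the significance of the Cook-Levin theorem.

The Cook-Levin theorem proves that SAT is NP-complete. It was the first problem shown to be NP-complete, establishing the foundation for proving other problems NP-complete via reductions from SAT.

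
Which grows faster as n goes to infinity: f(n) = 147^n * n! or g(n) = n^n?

f(n) = 147^n * n! grows faster: by Stirling n! ~ sqrt(2 pi n)(n/e)^n, so 147^n n! / n^n ~ (147/e)^n sqrt(2 pi n) -> infinity since 147/e > 1.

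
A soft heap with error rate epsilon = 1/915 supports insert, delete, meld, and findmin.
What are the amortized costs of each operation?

Soft heaps (Chazelle) allow up to an epsilon = 1/915 fraction of elements to have corrupted (raised) keys. Insert is O(log(1/epsilon)) = O(log 915) amortized -- the structure maintains heap-ordered binary trees of rank bounded by O(log(1/epsilon)). Meld concatenates root lists: O(1) amortized. Delete and findmin are O(1) amortized.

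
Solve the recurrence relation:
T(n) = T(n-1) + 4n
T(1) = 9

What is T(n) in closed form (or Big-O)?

Unrolling: T(n) = 9 + 4*(2 + 3 + ... + n) = 9 + 4*(n(n+1)/2 - 1) = O(n^2).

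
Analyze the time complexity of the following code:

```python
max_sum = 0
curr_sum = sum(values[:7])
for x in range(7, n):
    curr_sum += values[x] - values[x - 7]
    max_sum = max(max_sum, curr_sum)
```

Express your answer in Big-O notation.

Time complexity: O(n).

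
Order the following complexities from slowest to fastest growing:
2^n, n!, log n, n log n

Ordered by growth rate: log n < n log n < 2^n < n!.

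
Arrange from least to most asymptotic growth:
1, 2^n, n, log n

Ordered by growth rate: 1 < log n < n < 2^n.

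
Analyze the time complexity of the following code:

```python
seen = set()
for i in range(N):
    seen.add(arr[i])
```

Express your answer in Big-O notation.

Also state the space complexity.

Time complexity: O(n).
Space complexity: O(n).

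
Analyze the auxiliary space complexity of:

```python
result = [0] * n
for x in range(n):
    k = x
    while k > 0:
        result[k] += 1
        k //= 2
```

Space complexity: O(n).
Auxiliary storage grows linearly with the input size n in the worst case.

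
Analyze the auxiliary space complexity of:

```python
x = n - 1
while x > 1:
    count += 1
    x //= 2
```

Space complexity: O(1).
Only a constant amount of auxiliary storage is used; nothing grows with n.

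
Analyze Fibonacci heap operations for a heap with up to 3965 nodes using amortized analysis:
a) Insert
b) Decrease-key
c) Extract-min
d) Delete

Fibonacci heaps use lazy consolidation. Potential function Phi = t + 2m (t = number of trees, m = marked nodes).
- Insert: O(1) actual, Delta Phi = +1 (one new tree) => O(1) amortized.
- Decrease-key: with c cascading cuts, actual cost is O(c); Delta Phi <= c - 2(c-1) + 2 = 4 - c (c new trees; >= c-1 marks cleared; <= 1 new mark). Amortized O(c) + (4 - c) = O(1).
- Extract-min: O(D(n) + t) actual; consolidation drops t to <= D(n)+1, so Delta Phi pays for the t term. D(n) = O(log n) for n = 3965 => O(log n) amortized.
- Delete: decrease-key to -inf then extract-min = O(log n).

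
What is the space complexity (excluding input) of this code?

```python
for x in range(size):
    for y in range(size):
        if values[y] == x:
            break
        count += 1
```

Space complexity: O(1).
Only a constant amount of auxiliary storage is used; nothing grows with n.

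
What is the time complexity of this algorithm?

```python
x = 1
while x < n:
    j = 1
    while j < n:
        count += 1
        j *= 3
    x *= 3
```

Time complexity: O(log^2 n).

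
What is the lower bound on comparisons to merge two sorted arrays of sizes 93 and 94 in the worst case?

Adversary: with |93 - 94| <= 1 the inputs can be fully interleaved so that every adjacent pair in the merged output comes from different arrays. Then each of the 186 adjacent pairs must be directly compared, or the algorithm cannot determine their relative order. Standard merge meets this bound.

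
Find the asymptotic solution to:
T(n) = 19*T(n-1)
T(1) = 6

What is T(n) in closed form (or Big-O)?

Each step multiplies by 19. T(n) = T(1)*19^(n-1) = 6*19^(n-1).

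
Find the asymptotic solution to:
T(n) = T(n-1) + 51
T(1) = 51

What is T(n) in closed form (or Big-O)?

Unrolling: T(n) = T(n-1) + 51 = T(n-2) + 2*51 = ... = T(1) + (n-1)*51 = 51 + (n-1)*51 = 51n.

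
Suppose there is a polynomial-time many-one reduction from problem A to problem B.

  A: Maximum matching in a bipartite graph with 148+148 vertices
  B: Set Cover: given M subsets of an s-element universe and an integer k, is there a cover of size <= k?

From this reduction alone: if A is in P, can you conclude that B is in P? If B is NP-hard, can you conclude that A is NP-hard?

A poly-time reduction A <=_p B transfers tractability DOWN (B easy => A easy) and hardness UP (A hard => B hard), not the reverse.
From A in P, the reduction alone does NOT give B in P: any problem in P trivially reduces to SAT, yet SAT is not known to be in P.
From B NP-hard, the reduction alone does NOT give A NP-hard: again, easy problems reduce to hard ones.
(Here in fact A is P and B is NP-complete.)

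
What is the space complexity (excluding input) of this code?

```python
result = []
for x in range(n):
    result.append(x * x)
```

Space complexity: O(n).
Auxiliary storage grows linearly with the input size n in the worst case.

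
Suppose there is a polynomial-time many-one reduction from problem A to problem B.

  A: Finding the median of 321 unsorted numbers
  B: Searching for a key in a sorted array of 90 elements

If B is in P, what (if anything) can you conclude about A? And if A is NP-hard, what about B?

A poly-time reduction A <=_p B means any A-instance can be transformed to a B-instance in poly time.
If B is in P: compose the reduction with B's poly-time algorithm to solve A in poly time, so A is in P.
If A is NP-hard: every NP problem reduces to A, which reduces to B; composing reductions, every NP problem reduces to B, so B is NP-hard.
(Here in fact A is P and B is P.)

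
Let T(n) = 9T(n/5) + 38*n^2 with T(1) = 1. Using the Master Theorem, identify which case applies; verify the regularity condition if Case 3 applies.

a=9, b=5, f(n)=38*n^2.
log_5(9) = 1.365 < 2.
f(n) = Omega(n^(1.365+epsilon)) for some epsilon > 0, so Case 3 is the candidate.
Regularity: a*f(n/b) = 9*38*(n/5)^2 = (9/25)*38*n^2 <= c*f(n) with c = 9/25 < 1. Satisfied.
Case 3: T(n) = Theta(n^2).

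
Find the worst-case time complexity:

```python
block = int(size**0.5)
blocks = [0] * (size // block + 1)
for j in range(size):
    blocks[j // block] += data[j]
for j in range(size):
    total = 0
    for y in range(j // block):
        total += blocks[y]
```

Time complexity: O(n * sqrt(n)).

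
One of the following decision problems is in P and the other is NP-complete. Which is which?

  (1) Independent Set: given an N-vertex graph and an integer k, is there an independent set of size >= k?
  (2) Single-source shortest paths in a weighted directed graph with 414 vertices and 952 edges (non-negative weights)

(1) is NP-complete: complement of Clique (with k part of the input).
(2) is P: Dijkstra's algorithm runs in O((V+E) log V).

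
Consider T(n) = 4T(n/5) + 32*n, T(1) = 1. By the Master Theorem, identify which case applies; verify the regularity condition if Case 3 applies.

a=4, b=5, f(n)=32*n.
log_5(4) = 0.8614 < 1.
f(n) = Omega(n^(0.8614+epsilon)) for some epsilon > 0, so Case 3 is the candidate.
Regularity: a*f(n/b) = 4*32*(n/5)^1 = (4/5)*32*n^1 <= c*f(n) with c = 4/5 < 1. Satisfied.
Case 3: T(n) = Theta(n).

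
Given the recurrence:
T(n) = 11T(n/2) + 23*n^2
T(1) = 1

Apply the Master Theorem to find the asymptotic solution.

a=11, b=2, f(n)=23*n^2. log_2(11) = 3.459. Case 1 of Master Theorem: T(n) = O(n^3.459).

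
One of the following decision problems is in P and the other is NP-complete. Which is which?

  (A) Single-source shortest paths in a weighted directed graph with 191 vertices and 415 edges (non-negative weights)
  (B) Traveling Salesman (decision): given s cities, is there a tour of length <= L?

(A) is P: Dijkstra's algorithm runs in O((V+E) log V).
(B) is NP-complete: reduces from Hamiltonian Cycle.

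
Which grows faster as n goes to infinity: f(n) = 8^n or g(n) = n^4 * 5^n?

f(n) = 8^n grows faster: 8^n / (n^4 5^n) = (8/5)^n / n^4 -> infinity since 8/5 > 1.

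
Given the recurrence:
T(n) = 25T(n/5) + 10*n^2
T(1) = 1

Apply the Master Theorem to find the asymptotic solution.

a=25, b=5, f(n)=10*n^2. log_5(25) = 2. Case 2: T(n) = O(n^2 log n).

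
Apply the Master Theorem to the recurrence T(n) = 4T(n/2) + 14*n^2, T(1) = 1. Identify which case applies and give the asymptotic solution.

a=4, b=2, f(n)=14*n^2.
log_2(4) = 2, so n^(log_b(a)) = n^2.
f(n) = Theta(n^2), so Case 2 applies.
T(n) = Theta(n^2 log n).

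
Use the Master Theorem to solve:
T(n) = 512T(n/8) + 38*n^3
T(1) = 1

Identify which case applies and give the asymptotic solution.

a=512, b=8, f(n)=38*n^3.
log_8(512) = 3, so n^(log_b(a)) = n^3.
f(n) = Theta(n^3), so Case 2 applies.
T(n) = Theta(n^3 log n).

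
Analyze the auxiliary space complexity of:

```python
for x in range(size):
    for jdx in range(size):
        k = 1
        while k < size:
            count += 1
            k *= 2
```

Space complexity: O(1).
Only a constant amount of auxiliary storage is used; nothing grows with n.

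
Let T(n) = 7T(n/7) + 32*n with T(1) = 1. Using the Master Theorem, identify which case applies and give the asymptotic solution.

a=7, b=7, f(n)=32*n.
log_7(7) = 1, so n^(log_b(a)) = n.
f(n) = Theta(n), so Case 2 applies.
T(n) = Theta(n log n).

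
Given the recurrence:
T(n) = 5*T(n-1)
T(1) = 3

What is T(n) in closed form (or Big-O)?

Each step multiplies by 5. T(n) = T(1)*5^(n-1) = 3*5^(n-1).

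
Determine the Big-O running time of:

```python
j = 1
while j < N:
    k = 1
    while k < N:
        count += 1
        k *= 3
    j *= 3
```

Time complexity: O(log^2 n).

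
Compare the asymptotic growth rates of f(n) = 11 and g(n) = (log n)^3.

g(n) = (log n)^3 grows faster: any unbounded function dominates a constant.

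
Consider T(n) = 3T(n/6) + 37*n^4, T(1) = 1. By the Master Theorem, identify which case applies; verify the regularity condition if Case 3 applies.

a=3, b=6, f(n)=37*n^4.
log_6(3) = 0.6131 < 4.
f(n) = Omega(n^(0.6131+epsilon)) for some epsilon > 0, so Case 3 is the candidate.
Regularity: a*f(n/b) = 3*37*(n/6)^4 = (3/1296)*37*n^4 <= c*f(n) with c = 3/1296 < 1. Satisfied.
Case 3: T(n) = Theta(n^4).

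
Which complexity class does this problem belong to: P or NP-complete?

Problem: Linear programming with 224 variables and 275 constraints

This problem is in P: the ellipsoid and interior-point methods run in polynomial time.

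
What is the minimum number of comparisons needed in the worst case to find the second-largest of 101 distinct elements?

Lower bound: finding the max needs 101-1 comparisons. By the adversary weight-doubling argument, the max must personally win >= ceil(log_2(101)) = 7 comparisons; the 2nd-largest is among those 7 losers, needing 7-1 more comparisons. Total >= 101-1 + 7-1 = 106. A balanced knockout tournament achieves this.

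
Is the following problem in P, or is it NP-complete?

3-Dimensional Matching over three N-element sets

This problem is NP-complete: one of Karp's 21 NP-complete problems.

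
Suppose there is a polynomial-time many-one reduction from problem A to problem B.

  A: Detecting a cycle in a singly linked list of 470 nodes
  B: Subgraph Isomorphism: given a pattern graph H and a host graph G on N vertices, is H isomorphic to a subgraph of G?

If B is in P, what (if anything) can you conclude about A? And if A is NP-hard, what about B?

A poly-time reduction A <=_p B means any A-instance can be transformed to a B-instance in poly time.
If B is in P: compose the reduction with B's poly-time algorithm to solve A in poly time, so A is in P.
If A is NP-hard: every NP problem reduces to A, which reduces to B; composing reductions, every NP problem reduces to B, so B is NP-hard.
(Here in fact A is P and B is NP-complete.)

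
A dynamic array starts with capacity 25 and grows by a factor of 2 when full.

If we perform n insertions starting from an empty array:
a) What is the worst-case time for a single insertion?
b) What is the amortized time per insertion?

(a) Worst-case single insertion: O(n) -- when the array is full at capacity c, the resize copies all c elements, and c can be Theta(n).
(b) Resizes happen at sizes 25, 50, 100, ... Total copy cost for n insertions: 25 + 50 + ... = O(n) (geometric series with ratio 1/2). Amortized cost per insertion: O(n)/n = O(1).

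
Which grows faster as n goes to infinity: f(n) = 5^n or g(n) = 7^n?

g(n) = 7^n grows faster: (7/5)^n -> infinity since 7/5 > 1.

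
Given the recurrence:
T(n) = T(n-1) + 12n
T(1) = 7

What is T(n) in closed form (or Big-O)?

Unrolling: T(n) = 7 + 12*(2 + 3 + ... + n) = 7 + 12*(n(n+1)/2 - 1) = O(n^2).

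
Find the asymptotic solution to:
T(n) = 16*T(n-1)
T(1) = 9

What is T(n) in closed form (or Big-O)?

Each step multiplies by 16. T(n) = T(1)*16^(n-1) = 9*16^(n-1).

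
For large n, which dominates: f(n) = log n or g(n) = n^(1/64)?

g(n) = n^(1/64) grows faster: any positive power of n dominates log n.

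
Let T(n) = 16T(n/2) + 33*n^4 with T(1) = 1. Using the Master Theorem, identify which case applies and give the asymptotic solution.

a=16, b=2, f(n)=33*n^4.
log_2(16) = 4, so n^(log_b(a)) = n^4.
f(n) = Theta(n^4), so Case 2 applies.
T(n) = Theta(n^4 log n).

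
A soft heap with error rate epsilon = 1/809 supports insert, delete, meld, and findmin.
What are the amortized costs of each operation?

Soft heaps (Chazelle) allow up to an epsilon = 1/809 fraction of elements to have corrupted (raised) keys. Insert is O(log(1/epsilon)) = O(log 809) amortized -- the structure maintains heap-ordered binary trees of rank bounded by O(log(1/epsilon)). Meld concatenates root lists: O(1) amortized. Delete and findmin are O(1) amortized.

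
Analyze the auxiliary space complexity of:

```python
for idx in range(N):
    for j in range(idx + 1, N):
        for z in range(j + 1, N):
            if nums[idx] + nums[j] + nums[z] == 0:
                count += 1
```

Space complexity: O(1).
Only a constant amount of auxiliary storage is used; nothing grows with n.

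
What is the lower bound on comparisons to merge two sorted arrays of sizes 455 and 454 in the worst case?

Adversary: with |455 - 454| <= 1 the inputs can be fully interleaved so that every adjacent pair in the merged output comes from different arrays. Then each of the 908 adjacent pairs must be directly compared, or the algorithm cannot determine their relative order. Standard merge meets this bound.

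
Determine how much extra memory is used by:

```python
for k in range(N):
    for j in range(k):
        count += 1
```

Space complexity: O(1).
Only a constant amount of auxiliary storage is used; nothing grows with n.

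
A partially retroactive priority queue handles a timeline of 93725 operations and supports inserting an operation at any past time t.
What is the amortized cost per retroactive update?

Partially retroactive priority queues (Demaine-Iacono-Langerman) allow updates at past times with queries only at the present. With a balanced BST over the m = 93725 timeline events tracking bridges, each retroactive insert or delete is O(log m) amortized.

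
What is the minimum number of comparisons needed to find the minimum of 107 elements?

Finding the minimum requires 106 comparisons, identical reasoning to finding the maximum. Each comparison eliminates one candidate.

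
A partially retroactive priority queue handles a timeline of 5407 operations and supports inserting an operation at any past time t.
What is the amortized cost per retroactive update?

Partially retroactive priority queues (Demaine-Iacono-Langerman) allow updates at past times with queries only at the present. With a balanced BST over the m = 5407 timeline events tracking bridges, each retroactive insert or delete is O(log m) amortized.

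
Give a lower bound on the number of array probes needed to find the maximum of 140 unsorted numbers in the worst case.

Adversary: any unprobed cell could hold a value larger than everything seen so far. If fewer than 140 cells are probed, the adversary places the max in an unprobed cell. So all 140 cells must be examined; together with 140-1 comparisons this is tight.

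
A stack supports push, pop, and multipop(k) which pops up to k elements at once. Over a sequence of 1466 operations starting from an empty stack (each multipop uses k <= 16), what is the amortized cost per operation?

Each element is pushed exactly once and popped at most once (whether by pop or as part of a multipop). So the total number of individual pops over the whole sequence is at most the number of pushes, which is at most 1466. Total work <= 2 * 1466, hence O(1) amortized per operation.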